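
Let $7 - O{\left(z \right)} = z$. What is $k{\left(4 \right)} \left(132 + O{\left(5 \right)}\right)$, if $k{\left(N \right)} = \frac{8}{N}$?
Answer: $268$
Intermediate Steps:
$O{\left(z \right)} = 7 - z$
$k{\left(4 \right)} \left(132 + O{\left(5 \right)}\right) = \frac{8}{4} \left(132 + \left(7 - 5\right)\right) = 8 \cdot \frac{1}{4} \left(132 + \left(7 - 5\right)\right) = 2 \left(132 + 2\right) = 2 \cdot 134 = 268$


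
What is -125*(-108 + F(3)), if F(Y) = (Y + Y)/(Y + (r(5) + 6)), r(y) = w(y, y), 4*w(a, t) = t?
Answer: 550500/41 ≈ 13427.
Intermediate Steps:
w(a, t) = t/4
r(y) = y/4
F(Y) = 2*Y/(29/4 + Y) (F(Y) = (Y + Y)/(Y + ((1/4)*5 + 6)) = (2*Y)/(Y + (5/4 + 6)) = (2*Y)/(Y + 29/4) = (2*Y)/(29/4 + Y) = 2*Y/(29/4 + Y))
-125*(-108 + F(3)) = -125*(-108 + 8*3/(29 + 4*3)) = -125*(-108 + 8*3/(29 + 12)) = -125*(-108 + 8*3/41) = -125*(-108 + 8*3*(1/41)) = -125*(-108 + 24/41) = -125*(-4404/41) = 550500/41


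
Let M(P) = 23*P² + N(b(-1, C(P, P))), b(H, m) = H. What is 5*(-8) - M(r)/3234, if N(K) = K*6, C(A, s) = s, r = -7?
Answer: -130481/3234 ≈ -40.347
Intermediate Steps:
N(K) = 6*K
M(P) = -6 + 23*P² (M(P) = 23*P² + 6*(-1) = 23*P² - 6 = -6 + 23*P²)
5*(-8) - M(r)/3234 = 5*(-8) - (-6 + 23*(-7)²)/3234 = -40 - (-6 + 23*49)/3234 = -40 - (-6 + 1127)/3234 = -40 - 1121/3234 = -130481/3234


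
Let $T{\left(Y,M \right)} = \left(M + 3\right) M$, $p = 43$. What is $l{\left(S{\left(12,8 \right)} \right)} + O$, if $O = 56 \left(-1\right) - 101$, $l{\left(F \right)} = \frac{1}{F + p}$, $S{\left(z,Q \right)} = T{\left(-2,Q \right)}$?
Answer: $- \frac{20566}{131} \approx -156.99$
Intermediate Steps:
$T{\left(Y,M \right)} = M \left(3 + M\right)$ ($T{\left(Y,M \right)} = \left(3 + M\right) M = M \left(3 + M\right)$)
$S{\left(z,Q \right)} = Q \left(3 + Q\right)$
$l{\left(F \right)} = \frac{1}{43 + F}$ ($l{\left(F \right)} = \frac{1}{F + 43} = \frac{1}{43 + F}$)
$O = -157$ ($O = -56 - 101 = -157$)
$l{\left(S{\left(12,8 \right)} \right)} + O = \frac{1}{43 + 8 \left(3 + 8\right)} - 157 = \frac{1}{43 + 8 \cdot 11} - 157 = \frac{1}{43 + 88} - 157 = \frac{1}{131} - 157 = - \frac{20566}{131}$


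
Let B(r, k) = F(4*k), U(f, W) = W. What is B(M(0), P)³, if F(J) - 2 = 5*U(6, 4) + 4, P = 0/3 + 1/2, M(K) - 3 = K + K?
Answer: 17576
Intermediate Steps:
M(K) = 3 + 2*K (M(K) = 3 + (K + K) = 3 + 2*K)
P = ½ (P = 0*(⅓) + 1*(½) = 0 + ½ = ½ ≈ 0.50000)
F(J) = 26 (F(J) = 2 + (5*4 + 4) = 2 + (20 + 4) = 2 + 24 = 26)
B(r, k) = 26
B(M(0), P)³ = 26³ = 17576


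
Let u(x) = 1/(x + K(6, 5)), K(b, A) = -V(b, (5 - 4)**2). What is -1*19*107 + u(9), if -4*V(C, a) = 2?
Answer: -38625/19 ≈ -2032.9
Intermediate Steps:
V(C, a) = -1/2 (V(C, a) = -1/4*2 = -1/2)
K(b, A) = 1/2 (K(b, A) = -1*(-1/2) = 1/2)
u(x) = 1/(1/2 + x) (u(x) = 1/(x + 1/2) = 1/(1/2 + x))
-1*19*107 + u(9) = -1*19*107 + 2/(1 + 2*9) = -19*107 + 2/(1 + 18) = -2033 + 2/19 = -38625/19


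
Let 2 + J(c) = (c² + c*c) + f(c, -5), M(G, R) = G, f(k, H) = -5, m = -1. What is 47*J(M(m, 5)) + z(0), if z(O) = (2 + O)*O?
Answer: -235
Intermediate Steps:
z(O) = O*(2 + O)
J(c) = -7 + 2*c² (J(c) = -2 + ((c² + c*c) - 5) = -2 + ((c² + c²) - 5) = -2 + (2*c² - 5) = -2 + (-5 + 2*c²) = -7 + 2*c²)
47*J(M(m, 5)) + z(0) = 47*(-7 + 2*(-1)²) + 0*(2 + 0) = 47*(-7 + 2*1) + 0*2 = 47*(-7 + 2) + 0 = 47*(-5) + 0 = -235 + 0 = -235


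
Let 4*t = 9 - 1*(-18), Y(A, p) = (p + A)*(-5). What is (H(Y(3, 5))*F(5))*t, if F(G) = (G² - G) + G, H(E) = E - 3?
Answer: -29025/4 ≈ -7256.3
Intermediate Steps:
Y(A, p) = -5*A - 5*p (Y(A, p) = (A + p)*(-5) = -5*A - 5*p)
H(E) = -3 + E
F(G) = G²
t = 27/4 (t = (9 - 1*(-18))/4 = (9 + 18)/4 = (¼)*27 = 27/4 ≈ 6.7500)
(H(Y(3, 5))*F(5))*t = ((-3 + (-5*3 - 5*5))*5²)*(27/4) = ((-3 + (-15 - 25))*25)*(27/4) = ((-3 - 40)*25)*(27/4) = -43*25*(27/4) = -1075*27/4 = -29025/4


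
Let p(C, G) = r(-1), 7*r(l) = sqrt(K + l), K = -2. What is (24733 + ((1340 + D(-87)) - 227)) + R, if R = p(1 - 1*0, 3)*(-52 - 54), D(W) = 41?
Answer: 25887 - 106*I*sqrt(3)/7 ≈ 25887.0 - 26.228*I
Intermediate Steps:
r(l) = sqrt(-2 + l)/7
p(C, G) = I*sqrt(3)/7 (p(C, G) = sqrt(-2 - 1)/7 = sqrt(-3)/7 = (I*sqrt(3))/7 = I*sqrt(3)/7)
R = -106*I*sqrt(3)/7 (R = (I*sqrt(3)/7)*(-52 - 54) = (I*sqrt(3)/7)*(-106) = -106*I*sqrt(3)/7 ≈ -26.228*I)
(24733 + ((1340 + D(-87)) - 227)) + R = (24733 + ((1340 + 41) - 227)) - 106*I*sqrt(3)/7 = (24733 + (1381 - 227)) - 106*I*sqrt(3)/7 = (24733 + 1154) - 106*I*sqrt(3)/7 = 25887 - 106*I*sqrt(3)/7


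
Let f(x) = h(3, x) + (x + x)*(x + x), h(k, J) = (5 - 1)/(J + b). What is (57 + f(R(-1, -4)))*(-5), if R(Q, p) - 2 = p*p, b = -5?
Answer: -87965/13 ≈ -6766.5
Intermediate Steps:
h(k, J) = 4/(-5 + J) (h(k, J) = (5 - 1)/(J - 5) = 4/(-5 + J))
R(Q, p) = 2 + p² (R(Q, p) = 2 + p*p = 2 + p²)
f(x) = 4*x² + 4/(-5 + x) (f(x) = 4/(-5 + x) + (x + x)*(x + x) = 4/(-5 + x) + (2*x)*(2*x) = 4/(-5 + x) + 4*x² = 4*x² + 4/(-5 + x))
(57 + f(R(-1, -4)))*(-5) = (57 + 4*(1 + (2 + (-4)²)²*(-5 + (2 + (-4)²)))/(-5 + (2 + (-4)²)))*(-5) = (57 + 4*(1 + (2 + 16)²*(-5 + (2 + 16)))/(-5 + (2 + 16)))*(-5) = (57 + 4*(1 + 18²*(-5 + 18))/(-5 + 18))*(-5) = (57 + 4*(1 + 324*13)/13)*(-5) = (57 + 4*(1/13)*(1 + 4212))*(-5) = (57 + 4*(1/13)*4213)*(-5) = (57 + 16852/13)*(-5) = (17593/13)*(-5) = -87965/13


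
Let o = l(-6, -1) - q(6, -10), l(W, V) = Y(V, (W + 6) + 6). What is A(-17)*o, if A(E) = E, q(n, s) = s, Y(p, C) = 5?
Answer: -255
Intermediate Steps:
l(W, V) = 5
o = 15 (o = 5 - 1*(-10) = 5 + 10 = 15)
A(-17)*o = -17*15 = -255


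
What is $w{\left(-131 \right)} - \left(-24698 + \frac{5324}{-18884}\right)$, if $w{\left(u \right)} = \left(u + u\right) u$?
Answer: $\frac{278634751}{4721} \approx 59020.0$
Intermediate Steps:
$w{\left(u \right)} = 2 u^{2}$ ($w{\left(u \right)} = 2 u u = 2 u^{2}$)
$w{\left(-131 \right)} - \left(-24698 + \frac{5324}{-18884}\right) = 2 \left(-131\right)^{2} - \left(-24698 + \frac{5324}{-18884}\right) = 2 \cdot 17161 + \left(\left(-5324\right) \left(- \frac{1}{18884}\right) + 24698\right) = 34322 + \left(\frac{1331}{4721} + 24698\right) = 34322 + \frac{116600589}{4721} = \frac{278634751}{4721}$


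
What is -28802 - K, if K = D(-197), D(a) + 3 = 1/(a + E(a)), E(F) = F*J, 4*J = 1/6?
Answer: -141835051/4925 ≈ -28799.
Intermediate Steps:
J = 1/24 (J = (1/4)/6 = (1/4)*(1/6) = 1/24 ≈ 0.041667)
E(F) = F/24 (E(F) = F*(1/24) = F/24)
D(a) = -3 + 24/(25*a) (D(a) = -3 + 1/(a + a/24) = -3 + 1/(25*a/24) = -3 + 24/(25*a))
K = -14799/4925 (K = -3 + (24/25)/(-197) = -3 + (24/25)*(-1/197) = -3 - 24/4925 = -14799/4925 ≈ -3.0049)
-28802 - K = -28802 - 1*(-14799/4925) = -28802 + 14799/4925 = -141835051/4925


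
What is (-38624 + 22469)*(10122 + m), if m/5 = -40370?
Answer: 3097365840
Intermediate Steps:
m = -201850 (m = 5*(-40370) = -201850)
(-38624 + 22469)*(10122 + m) = (-38624 + 22469)*(10122 - 201850) = -16155*(-191728) = 3097365840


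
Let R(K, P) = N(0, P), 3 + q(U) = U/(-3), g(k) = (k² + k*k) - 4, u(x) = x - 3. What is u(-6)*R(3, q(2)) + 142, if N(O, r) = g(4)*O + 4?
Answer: 106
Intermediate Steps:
u(x) = -3 + x
g(k) = -4 + 2*k² (g(k) = (k² + k²) - 4 = 2*k² - 4 = -4 + 2*k²)
q(U) = -3 - U/3 (q(U) = -3 + U/(-3) = -3 + U*(-⅓) = -3 - U/3)
N(O, r) = 4 + 28*O (N(O, r) = (-4 + 2*4²)*O + 4 = (-4 + 2*16)*O + 4 = (-4 + 32)*O + 4 = 28*O + 4 = 4 + 28*O)
R(K, P) = 4 (R(K, P) = 4 + 28*0 = 4 + 0 = 4)
u(-6)*R(3, q(2)) + 142 = (-3 - 6)*4 + 142 = -9*4 + 142 = -36 + 142 = 106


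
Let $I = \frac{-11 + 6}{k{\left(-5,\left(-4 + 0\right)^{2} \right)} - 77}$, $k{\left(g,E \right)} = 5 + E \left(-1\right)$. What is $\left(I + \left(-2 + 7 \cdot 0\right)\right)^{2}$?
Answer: $\frac{29241}{7744} \approx 3.776$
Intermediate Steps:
$k{\left(g,E \right)} = 5 - E$
$I = \frac{5}{88}$ ($I = \frac{-11 + 6}{\left(5 - \left(-4 + 0\right)^{2}\right) - 77} = - \frac{5}{\left(5 - \left(-4\right)^{2}\right) - 77} = - \frac{5}{\left(5 - 16\right) - 77} = - \frac{5}{-11 - 77} = - \frac{5}{-88} = \left(-5\right) \left(- \frac{1}{88}\right) = \frac{5}{88} \approx 0.056818$)
$\left(I + \left(-2 + 7 \cdot 0\right)\right)^{2} = \left(\frac{5}{88} + \left(-2 + 7 \cdot 0\right)\right)^{2} = \left(\frac{5}{88} + \left(-2 + 0\right)\right)^{2} = \left(\frac{5}{88} - 2\right)^{2} = \left(- \frac{171}{88}\right)^{2} = \frac{29241}{7744}$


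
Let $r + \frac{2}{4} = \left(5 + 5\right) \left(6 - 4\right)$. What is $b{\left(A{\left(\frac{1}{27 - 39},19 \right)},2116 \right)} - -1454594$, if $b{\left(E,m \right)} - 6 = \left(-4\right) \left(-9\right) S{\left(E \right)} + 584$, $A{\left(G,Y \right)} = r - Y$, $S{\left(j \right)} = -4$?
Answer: $1455040$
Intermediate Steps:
$r = \frac{39}{2}$ ($r = - \frac{1}{2} + \left(5 + 5\right) \left(6 - 4\right) = - \frac{1}{2} + 10 \cdot 2 = - \frac{1}{2} + 20 = \frac{39}{2} \approx 19.5$)
$A{\left(G,Y \right)} = \frac{39}{2} - Y$
$b{\left(E,m \right)} = 446$ ($b{\left(E,m \right)} = 6 + \left(\left(-4\right) \left(-9\right) \left(-4\right) + 584\right) = 6 + \left(36 \left(-4\right) + 584\right) = 6 + \left(-144 + 584\right) = 6 + 440 = 446$)
$b{\left(A{\left(\frac{1}{27 - 39},19 \right)},2116 \right)} - -1454594 = 446 - -1454594 = 446 + 1454594 = 1455040$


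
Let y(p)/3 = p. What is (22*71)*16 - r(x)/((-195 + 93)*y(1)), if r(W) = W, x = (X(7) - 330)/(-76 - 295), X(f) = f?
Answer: 166896595/6678 ≈ 24992.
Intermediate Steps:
x = 323/371 (x = (7 - 330)/(-76 - 295) = -323/(-371) = -323*(-1/371) = 323/371 ≈ 0.87062)
y(p) = 3*p
(22*71)*16 - r(x)/((-195 + 93)*y(1)) = (22*71)*16 - 323/(371*((-195 + 93)*(3*1))) = 1562*16 - 323/(371*((-102*3))) = 24992 - 323/(371*(-306)) = 24992 - 323*(-1)/(371*306) = 24992 - 1*(-19/6678) = 24992 + 19/6678 = 166896595/6678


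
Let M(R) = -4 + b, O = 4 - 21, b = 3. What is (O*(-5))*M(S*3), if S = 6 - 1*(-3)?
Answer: -85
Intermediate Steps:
S = 9 (S = 6 + 3 = 9)
O = -17
M(R) = -1 (M(R) = -4 + 3 = -1)
(O*(-5))*M(S*3) = -17*(-5)*(-1) = 85*(-1) = -85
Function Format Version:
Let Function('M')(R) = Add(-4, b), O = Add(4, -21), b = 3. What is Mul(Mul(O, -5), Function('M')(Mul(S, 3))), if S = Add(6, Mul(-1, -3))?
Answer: -85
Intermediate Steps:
S = 9 (S = Add(6, 3) = 9)
O = -17
Function('M')(R) = -1 (Function('M')(R) = Add(-4, 3) = -1)
Mul(Mul(O, -5), Function('M')(Mul(S, 3))) = Mul(Mul(-17, -5), -1) = Mul(85, -1) = -85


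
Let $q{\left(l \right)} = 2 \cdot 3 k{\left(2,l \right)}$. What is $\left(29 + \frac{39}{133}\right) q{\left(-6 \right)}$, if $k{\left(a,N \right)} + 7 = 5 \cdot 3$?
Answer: $\frac{187008}{133} \approx 1406.1$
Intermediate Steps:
$k{\left(a,N \right)} = 8$ ($k{\left(a,N \right)} = -7 + 5 \cdot 3 = -7 + 15 = 8$)
$q{\left(l \right)} = 48$ ($q{\left(l \right)} = 2 \cdot 3 \cdot 8 = 6 \cdot 8 = 48$)
$\left(29 + \frac{39}{133}\right) q{\left(-6 \right)} = \left(29 + \frac{39}{133}\right) 48 = \frac{3896}{133} \cdot 48 = \frac{187008}{133}$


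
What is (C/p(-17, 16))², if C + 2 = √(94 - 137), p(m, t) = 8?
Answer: (2 - I*√43)²/64 ≈ -0.60938 - 0.40984*I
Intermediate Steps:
C = -2 + I*√43 (C = -2 + √(94 - 137) = -2 + √(-43) = -2 + I*√43 ≈ -2.0 + 6.5574*I)
(C/p(-17, 16))² = ((-2 + I*√43)/8)² = ((-2 + I*√43)*(⅛))² = (-¼ + I*√43/8)²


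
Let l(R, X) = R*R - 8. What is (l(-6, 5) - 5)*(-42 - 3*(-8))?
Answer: -414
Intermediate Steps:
l(R, X) = -8 + R**2 (l(R, X) = R**2 - 8 = -8 + R**2)
(l(-6, 5) - 5)*(-42 - 3*(-8)) = ((-8 + (-6)**2) - 5)*(-42 - 3*(-8)) = ((-8 + 36) - 5)*(-42 - 1*(-24)) = (28 - 5)*(-42 + 24) = 23*(-18) = -414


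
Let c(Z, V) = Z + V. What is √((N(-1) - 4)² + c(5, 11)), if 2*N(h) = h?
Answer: √145/2 ≈ 6.0208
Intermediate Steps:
N(h) = h/2
c(Z, V) = V + Z
√((N(-1) - 4)² + c(5, 11)) = √(((½)*(-1) - 4)² + (11 + 5)) = √((-½ - 4)² + 16) = √((-9/2)² + 16) = √(81/4 + 16) = √(145/4) = √145/2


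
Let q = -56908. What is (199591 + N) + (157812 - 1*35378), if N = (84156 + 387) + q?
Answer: 349660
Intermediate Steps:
N = 27635 (N = (84156 + 387) - 56908 = 84543 - 56908 = 27635)
(199591 + N) + (157812 - 1*35378) = (199591 + 27635) + (157812 - 1*35378) = 227226 + (157812 - 35378) = 227226 + 122434 = 349660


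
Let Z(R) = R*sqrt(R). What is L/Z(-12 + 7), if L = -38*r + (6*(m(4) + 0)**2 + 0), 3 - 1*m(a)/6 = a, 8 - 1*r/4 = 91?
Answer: 12832*I*sqrt(5)/25 ≈ 1147.7*I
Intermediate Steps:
r = -332 (r = 32 - 4*91 = 32 - 364 = -332)
m(a) = 18 - 6*a
Z(R) = R**(3/2)
L = 12832 (L = -38*(-332) + (6*((18 - 6*4) + 0)**2 + 0) = 12616 + (6*((18 - 24) + 0)**2 + 0) = 12616 + (6*(-6 + 0)**2 + 0) = 12616 + (6*(-6)**2 + 0) = 12616 + (6*36 + 0) = 12616 + (216 + 0) = 12616 + 216 = 12832)
L/Z(-12 + 7) = 12832/((-12 + 7)**(3/2)) = 12832/((-5)**(3/2)) = 12832/((-5*I*sqrt(5))) = 12832*(I*sqrt(5)/25) = 12832*I*sqrt(5)/25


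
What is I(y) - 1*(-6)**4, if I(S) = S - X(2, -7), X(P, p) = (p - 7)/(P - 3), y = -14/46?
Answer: -30137/23 ≈ -1310.3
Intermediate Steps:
y = -7/23 (y = -14*1/46 = -7/23 ≈ -0.30435)
X(P, p) = (-7 + p)/(-3 + P)
I(S) = -14 + S (I(S) = S - (-7 - 7)/(-3 + 2) = S - (-14)/(-1) = S - (-1)*(-14) = S - 1*14 = S - 14 = -14 + S)
I(y) - 1*(-6)**4 = (-14 - 7/23) - 1*(-6)**4 = -329/23 - 1*1296 = -329/23 - 1296 = -30137/23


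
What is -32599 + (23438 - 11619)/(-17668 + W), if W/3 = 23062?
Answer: -1679423463/51518 ≈ -32599.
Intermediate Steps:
W = 69186 (W = 3*23062 = 69186)
-32599 + (23438 - 11619)/(-17668 + W) = -32599 + (23438 - 11619)/(-17668 + 69186) = -32599 + 11819/51518 = -1679423463/51518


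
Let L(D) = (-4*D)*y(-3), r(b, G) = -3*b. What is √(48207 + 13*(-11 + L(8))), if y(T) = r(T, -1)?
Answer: 4*√2770 ≈ 210.52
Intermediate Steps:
y(T) = -3*T
L(D) = -36*D (L(D) = (-4*D)*(-3*(-3)) = -4*D*9 = -36*D)
√(48207 + 13*(-11 + L(8))) = √(48207 + 13*(-11 - 36*8)) = √(48207 + 13*(-11 - 288)) = √(48207 + 13*(-299)) = √(48207 - 3887) = √44320 = 4*√2770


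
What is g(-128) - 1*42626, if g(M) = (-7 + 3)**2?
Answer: -42610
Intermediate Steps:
g(M) = 16 (g(M) = (-4)**2 = 16)
g(-128) - 1*42626 = 16 - 1*42626 = 16 - 42626 = -42610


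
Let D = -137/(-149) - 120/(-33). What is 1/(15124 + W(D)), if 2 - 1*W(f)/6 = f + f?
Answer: 1639/24718300 ≈ 6.6307e-5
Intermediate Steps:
D = 7467/1639 (D = -137*(-1/149) - 120*(-1/33) = 137/149 + 40/11 = 7467/1639 ≈ 4.5558)
W(f) = 12 - 12*f (W(f) = 12 - 6*(f + f) = 12 - 12*f)
1/(15124 + W(D)) = 1/(15124 + (12 - 12*7467/1639)) = 1/(15124 + (12 - 89604/1639)) = 1/(15124 - 69936/1639) = 1/(24718300/1639) = 1639/24718300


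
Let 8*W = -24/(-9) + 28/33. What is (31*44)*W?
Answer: 1798/3 ≈ 599.33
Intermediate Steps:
W = 29/66 (W = (-24/(-9) + 28/33)/8 = (-24*(-⅑) + 28*(1/33))/8 = (8/3 + 28/33)/8 = (⅛)*(116/33) = 29/66 ≈ 0.43939)
(31*44)*W = (31*44)*(29/66) = 1364*(29/66) = 1798/3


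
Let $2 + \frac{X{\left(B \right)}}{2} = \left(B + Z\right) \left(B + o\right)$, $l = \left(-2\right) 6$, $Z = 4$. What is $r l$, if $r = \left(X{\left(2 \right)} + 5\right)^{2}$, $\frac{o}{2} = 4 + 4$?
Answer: $-565068$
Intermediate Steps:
$o = 16$ ($o = 2 \left(4 + 4\right) = 2 \cdot 8 = 16$)
$l = -12$
$X{\left(B \right)} = -4 + 2 \left(4 + B\right) \left(16 + B\right)$ ($X{\left(B \right)} = -4 + 2 \left(B + 4\right) \left(B + 16\right) = -4 + 2 \left(4 + B\right) \left(16 + B\right)$)
$r = 47089$ ($r = \left(\left(124 + 2 \cdot 2^{2} + 40 \cdot 2\right) + 5\right)^{2} = \left(\left(124 + 2 \cdot 4 + 80\right) + 5\right)^{2} = \left(\left(124 + 8 + 80\right) + 5\right)^{2} = \left(212 + 5\right)^{2} = 217^{2} = 47089$)
$r l = 47089 \left(-12\right) = -565068$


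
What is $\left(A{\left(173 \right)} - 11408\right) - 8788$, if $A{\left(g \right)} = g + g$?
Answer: $-19850$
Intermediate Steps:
$A{\left(g \right)} = 2 g$
$\left(A{\left(173 \right)} - 11408\right) - 8788 = \left(2 \cdot 173 - 11408\right) - 8788 = \left(346 - 11408\right) - 8788 = -11062 - 8788 = -19850$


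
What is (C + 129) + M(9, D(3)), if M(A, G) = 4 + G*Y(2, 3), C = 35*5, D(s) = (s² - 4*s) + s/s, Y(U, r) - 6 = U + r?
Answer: 286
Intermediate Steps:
Y(U, r) = 6 + U + r (Y(U, r) = 6 + (U + r) = 6 + U + r)
D(s) = 1 + s² - 4*s (D(s) = (s² - 4*s) + 1 = 1 + s² - 4*s)
C = 175
M(A, G) = 4 + 11*G (M(A, G) = 4 + G*(6 + 2 + 3) = 4 + G*11 = 4 + 11*G)
(C + 129) + M(9, D(3)) = (175 + 129) + (4 + 11*(1 + 3² - 4*3)) = 304 + (4 + 11*(1 + 9 - 12)) = 304 + (4 + 11*(-2)) = 304 + (4 - 22) = 304 - 18 = 286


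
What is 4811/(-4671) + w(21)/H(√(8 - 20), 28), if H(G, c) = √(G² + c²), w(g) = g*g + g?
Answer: -4811/4671 + 231*√193/193 ≈ 15.598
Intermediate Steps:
w(g) = g + g² (w(g) = g² + g = g + g²)
4811/(-4671) + w(21)/H(√(8 - 20), 28) = 4811/(-4671) + (21*(1 + 21))/(√((√(8 - 20))² + 28²)) = 4811*(-1/4671) + (21*22)/(√((√(-12))² + 784)) = -4811/4671 + 462/(√((2*I*√3)² + 784)) = -4811/4671 + 462/(√(-12 + 784)) = -4811/4671 + 462/(√772) = -4811/4671 + 462/((2*√193)) = -4811/4671 + 462*(√193/386) = -4811/4671 + 231*√193/193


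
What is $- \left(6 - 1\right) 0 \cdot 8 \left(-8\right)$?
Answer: $0$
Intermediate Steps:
$- \left(6 - 1\right) 0 \cdot 8 \left(-8\right) = - 5 \cdot 0 \cdot 8 \left(-8\right) = - 0 \cdot 8 \left(-8\right) = - 0 \left(-8\right) = \left(-1\right) 0 = 0$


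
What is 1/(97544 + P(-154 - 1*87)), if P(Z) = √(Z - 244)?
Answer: 97544/9514832421 - I*√485/9514832421 ≈ 1.0252e-5 - 2.3146e-9*I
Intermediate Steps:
P(Z) = √(-244 + Z)
1/(97544 + P(-154 - 1*87)) = 1/(97544 + √(-244 + (-154 - 1*87))) = 1/(97544 + √(-244 + (-154 - 87))) = 1/(97544 + √(-244 - 241)) = 1/(97544 + √(-485)) = 1/(97544 + I*√485)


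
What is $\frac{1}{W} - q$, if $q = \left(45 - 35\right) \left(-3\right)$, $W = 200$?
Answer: $\frac{6001}{200} \approx 30.005$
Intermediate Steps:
$q = -30$ ($q = \left(45 - 35\right) \left(-3\right) = 10 \left(-3\right) = -30$)
$\frac{1}{W} - q = \frac{1}{200} - -30 = \frac{1}{200} + 30 = \frac{6001}{200}$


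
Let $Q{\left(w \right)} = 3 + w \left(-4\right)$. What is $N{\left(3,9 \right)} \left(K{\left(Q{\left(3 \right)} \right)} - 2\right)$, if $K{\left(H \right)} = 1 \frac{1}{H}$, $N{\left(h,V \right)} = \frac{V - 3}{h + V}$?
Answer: $- \frac{19}{18} \approx -1.0556$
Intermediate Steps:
$N{\left(h,V \right)} = \frac{-3 + V}{V + h}$
$Q{\left(w \right)} = 3 - 4 w$
$K{\left(H \right)} = \frac{1}{H}$
$N{\left(3,9 \right)} \left(K{\left(Q{\left(3 \right)} \right)} - 2\right) = \frac{-3 + 9}{9 + 3} \left(\frac{1}{3 - 12} - 2\right) = \frac{1}{12} \cdot 6 \left(\frac{1}{3 - 12} - 2\right) = \frac{1}{12} \cdot 6 \left(\frac{1}{-9} - 2\right) = \frac{- \frac{1}{9} - 2}{2} = \frac{1}{2} \left(- \frac{19}{9}\right) = - \frac{19}{18}$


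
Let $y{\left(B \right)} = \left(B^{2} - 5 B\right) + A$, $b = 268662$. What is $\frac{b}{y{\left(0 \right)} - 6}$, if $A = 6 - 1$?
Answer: $-268662$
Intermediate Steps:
$A = 5$ ($A = 6 - 1 = 5$)
$y{\left(B \right)} = 5 + B^{2} - 5 B$ ($y{\left(B \right)} = \left(B^{2} - 5 B\right) + 5 = 5 + B^{2} - 5 B$)
$\frac{b}{y{\left(0 \right)} - 6} = \frac{268662}{\left(5 + 0^{2} - 0\right) - 6} = \frac{268662}{\left(5 + 0 + 0\right) - 6} = \frac{268662}{5 - 6} = \frac{268662}{-1} = 268662 \left(-1\right) = -268662$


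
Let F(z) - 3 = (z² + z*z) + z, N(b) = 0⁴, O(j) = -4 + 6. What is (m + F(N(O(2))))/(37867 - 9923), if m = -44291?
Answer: -5536/3493 ≈ -1.5849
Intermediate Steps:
O(j) = 2
N(b) = 0
F(z) = 3 + z + 2*z² (F(z) = 3 + ((z² + z*z) + z) = 3 + ((z² + z²) + z) = 3 + (2*z² + z) = 3 + (z + 2*z²) = 3 + z + 2*z²)
(m + F(N(O(2))))/(37867 - 9923) = (-44291 + (3 + 0 + 2*0²))/(37867 - 9923) = (-44291 + (3 + 0 + 2*0))/27944 = (-44291 + (3 + 0 + 0))*(1/27944) = (-44291 + 3)*(1/27944) = -44288*1/27944 = -5536/3493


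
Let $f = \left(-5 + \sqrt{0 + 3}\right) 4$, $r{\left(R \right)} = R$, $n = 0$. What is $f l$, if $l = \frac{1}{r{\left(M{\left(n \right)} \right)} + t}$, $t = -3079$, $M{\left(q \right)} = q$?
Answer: $\frac{20}{3079} - \frac{4 \sqrt{3}}{3079} \approx 0.0042455$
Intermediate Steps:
$l = - \frac{1}{3079}$ ($l = \frac{1}{0 - 3079} = \frac{1}{-3079} = - \frac{1}{3079} \approx -0.00032478$)
$f = -20 + 4 \sqrt{3}$ ($f = \left(-5 + \sqrt{3}\right) 4 = -20 + 4 \sqrt{3} \approx -13.072$)
$f l = \left(-20 + 4 \sqrt{3}\right) \left(- \frac{1}{3079}\right) = \frac{20}{3079} - \frac{4 \sqrt{3}}{3079}$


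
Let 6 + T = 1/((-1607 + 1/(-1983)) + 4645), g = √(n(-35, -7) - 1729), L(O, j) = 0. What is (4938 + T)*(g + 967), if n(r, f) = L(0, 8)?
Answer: 28731611316693/6024353 + 29712110979*I*√1729/6024353 ≈ 4.7692e+6 + 2.0508e+5*I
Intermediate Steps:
n(r, f) = 0
g = I*√1729 (g = √(0 - 1729) = √(-1729) = I*√1729 ≈ 41.581*I)
T = -36144135/6024353 (T = -6 + 1/((-1607 + 1/(-1983)) + 4645) = -6 + 1/((-1607 - 1/1983) + 4645) = -6 + 1/(-3186682/1983 + 4645) = -6 + 1/(6024353/1983) = -6 + 1983/6024353 = -36144135/6024353 ≈ -5.9997)
(4938 + T)*(g + 967) = (4938 - 36144135/6024353)*(I*√1729 + 967) = 29712110979*(967 + I*√1729)/6024353 = 28731611316693/6024353 + 29712110979*I*√1729/6024353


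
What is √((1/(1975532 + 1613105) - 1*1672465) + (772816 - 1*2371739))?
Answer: I*√42129966845039704735/3588637 ≈ 1808.7*I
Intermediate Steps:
√((1/(1975532 + 1613105) - 1*1672465) + (772816 - 1*2371739)) = √((1/3588637 - 1672465) + (772816 - 2371739)) = √((1/3588637 - 1672465) - 1598923) = √(-6001869780204/3588637 - 1598923) = √(-11739824018155/3588637) = I*√42129966845039704735/3588637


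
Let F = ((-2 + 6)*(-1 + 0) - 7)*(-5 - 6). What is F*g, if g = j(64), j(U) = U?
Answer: 7744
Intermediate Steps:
F = 121 (F = (4*(-1) - 7)*(-11) = (-4 - 7)*(-11) = -11*(-11) = 121)
g = 64
F*g = 121*64 = 7744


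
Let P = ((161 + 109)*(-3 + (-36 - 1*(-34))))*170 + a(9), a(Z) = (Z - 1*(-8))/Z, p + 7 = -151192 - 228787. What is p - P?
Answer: -1354391/9 ≈ -1.5049e+5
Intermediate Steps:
p = -379986 (p = -7 + (-151192 - 228787) = -7 - 379979 = -379986)
a(Z) = (8 + Z)/Z (a(Z) = (Z + 8)/Z = (8 + Z)/Z)
P = -2065483/9 (P = ((161 + 109)*(-3 + (-36 - 1*(-34))))*170 + (8 + 9)/9 = (270*(-3 + (-36 + 34)))*170 + (⅑)*17 = (270*(-3 - 2))*170 + 17/9 = (270*(-5))*170 + 17/9 = -1350*170 + 17/9 = -229500 + 17/9 = -2065483/9 ≈ -2.2950e+5)
p - P = -379986 - 1*(-2065483/9) = -379986 + 2065483/9 = -1354391/9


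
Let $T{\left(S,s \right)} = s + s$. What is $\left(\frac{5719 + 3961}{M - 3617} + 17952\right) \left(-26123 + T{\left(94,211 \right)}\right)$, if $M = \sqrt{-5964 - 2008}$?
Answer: $- \frac{6038926284932112}{13090661} + \frac{497571360 i \sqrt{1993}}{13090661} \approx -4.6132 \cdot 10^{8} + 1696.9 i$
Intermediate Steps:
$M = 2 i \sqrt{1993}$ ($M = \sqrt{-7972} = 2 i \sqrt{1993} \approx 89.286 i$)
$T{\left(S,s \right)} = 2 s$
$\left(\frac{5719 + 3961}{M - 3617} + 17952\right) \left(-26123 + T{\left(94,211 \right)}\right) = \left(\frac{5719 + 3961}{2 i \sqrt{1993} - 3617} + 17952\right) \left(-26123 + 2 \cdot 211\right) = \left(\frac{9680}{-3617 + 2 i \sqrt{1993}} + 17952\right) \left(-26123 + 422\right) = \left(17952 + \frac{9680}{-3617 + 2 i \sqrt{1993}}\right) \left(-25701\right) = -461384352 - \frac{248785680}{-3617 + 2 i \sqrt{1993}}$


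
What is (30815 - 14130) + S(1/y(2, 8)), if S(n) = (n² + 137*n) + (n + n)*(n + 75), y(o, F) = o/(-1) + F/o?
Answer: 67317/4 ≈ 16829.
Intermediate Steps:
y(o, F) = -o + F/o (y(o, F) = o*(-1) + F/o = -o + F/o)
S(n) = n² + 137*n + 2*n*(75 + n) (S(n) = (n² + 137*n) + (2*n)*(75 + n) = (n² + 137*n) + 2*n*(75 + n) = n² + 137*n + 2*n*(75 + n))
(30815 - 14130) + S(1/y(2, 8)) = (30815 - 14130) + (287 + 3/(-1*2 + 8/2))/(-1*2 + 8/2) = 16685 + (287 + 3/(-2 + 8*(½)))/(-2 + 8*(½)) = 16685 + (287 + 3/(-2 + 4))/(-2 + 4) = 16685 + (287 + 3/2)/2 = 16685 + (½)*(577/2) = 16685 + 577/4 = 67317/4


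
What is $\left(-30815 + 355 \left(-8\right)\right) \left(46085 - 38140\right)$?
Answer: $-267388975$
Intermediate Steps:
$\left(-30815 + 355 \left(-8\right)\right) \left(46085 - 38140\right) = \left(-30815 - 2840\right) 7945 = \left(-33655\right) 7945 = -267388975$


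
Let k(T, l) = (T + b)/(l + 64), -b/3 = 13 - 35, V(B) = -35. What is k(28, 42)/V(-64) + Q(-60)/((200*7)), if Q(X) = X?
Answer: -253/3710 ≈ -0.068194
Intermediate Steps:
b = 66 (b = -3*(13 - 35) = -3*(-22) = 66)
k(T, l) = (66 + T)/(64 + l) (k(T, l) = (T + 66)/(l + 64) = (66 + T)/(64 + l))
k(28, 42)/V(-64) + Q(-60)/((200*7)) = ((66 + 28)/(64 + 42))/(-35) - 60/(200*7) = (94/106)*(-1/35) - 60/1400 = ((1/106)*94)*(-1/35) - 60*1/1400 = (47/53)*(-1/35) - 3/70 = -47/1855 - 3/70 = -253/3710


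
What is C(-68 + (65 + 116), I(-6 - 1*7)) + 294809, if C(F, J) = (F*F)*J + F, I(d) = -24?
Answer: -11534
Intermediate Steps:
C(F, J) = F + J*F**2 (C(F, J) = F**2*J + F = J*F**2 + F = F + J*F**2)
C(-68 + (65 + 116), I(-6 - 1*7)) + 294809 = (-68 + (65 + 116))*(1 + (-68 + (65 + 116))*(-24)) + 294809 = (-68 + 181)*(1 + (-68 + 181)*(-24)) + 294809 = 113*(1 + 113*(-24)) + 294809 = 113*(1 - 2712) + 294809 = 113*(-2711) + 294809 = -306343 + 294809 = -11534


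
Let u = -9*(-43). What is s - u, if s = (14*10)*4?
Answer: 173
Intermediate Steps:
u = 387
s = 560 (s = 140*4 = 560)
s - u = 560 - 1*387 = 560 - 387 = 173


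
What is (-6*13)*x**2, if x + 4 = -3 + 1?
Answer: -2808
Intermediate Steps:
x = -6 (x = -4 + (-3 + 1) = -4 - 2 = -6)
(-6*13)*x**2 = -6*13*(-6)**2 = -78*36 = -2808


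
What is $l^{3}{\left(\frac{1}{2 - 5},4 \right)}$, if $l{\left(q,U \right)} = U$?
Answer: $64$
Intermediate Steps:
$l^{3}{\left(\frac{1}{2 - 5},4 \right)} = 4^{3} = 64$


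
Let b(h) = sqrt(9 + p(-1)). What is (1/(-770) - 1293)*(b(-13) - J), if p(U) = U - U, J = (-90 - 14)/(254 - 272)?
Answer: 4978055/1386 ≈ 3591.7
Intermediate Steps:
J = 52/9 (J = -104/(-18) = -104*(-1/18) = 52/9 ≈ 5.7778)
p(U) = 0
b(h) = 3 (b(h) = sqrt(9 + 0) = sqrt(9) = 3)
(1/(-770) - 1293)*(b(-13) - J) = (1/(-770) - 1293)*(3 - 1*52/9) = (-1/770 - 1293)*(3 - 52/9) = -995611/770*(-25/9) = 4978055/1386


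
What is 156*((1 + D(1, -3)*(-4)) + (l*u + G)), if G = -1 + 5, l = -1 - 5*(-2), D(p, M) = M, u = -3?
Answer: -1560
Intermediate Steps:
l = 9 (l = -1 + 10 = 9)
G = 4
156*((1 + D(1, -3)*(-4)) + (l*u + G)) = 156*((1 - 3*(-4)) + (9*(-3) + 4)) = 156*((1 + 12) + (-27 + 4)) = 156*(13 - 23) = 156*(-10) = -1560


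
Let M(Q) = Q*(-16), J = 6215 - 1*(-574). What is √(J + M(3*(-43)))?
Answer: √8853 ≈ 94.090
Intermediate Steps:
J = 6789 (J = 6215 + 574 = 6789)
M(Q) = -16*Q
√(J + M(3*(-43))) = √(6789 - 48*(-43)) = √(6789 - 16*(-129)) = √(6789 + 2064) = √8853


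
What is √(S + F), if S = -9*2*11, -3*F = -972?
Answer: 3*√14 ≈ 11.225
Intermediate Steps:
F = 324 (F = -⅓*(-972) = 324)
S = -198 (S = -18*11 = -198)
√(S + F) = √(-198 + 324) = √126 = 3*√14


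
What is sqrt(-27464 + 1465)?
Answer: I*sqrt(25999) ≈ 161.24*I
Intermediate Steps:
sqrt(-27464 + 1465) = sqrt(-25999) = I*sqrt(25999)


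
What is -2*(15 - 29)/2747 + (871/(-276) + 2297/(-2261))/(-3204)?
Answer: 63134790973/5492382961968 ≈ 0.011495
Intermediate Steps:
-2*(15 - 29)/2747 + (871/(-276) + 2297/(-2261))/(-3204) = -2*(-14)*(1/2747) + (871*(-1/276) + 2297*(-1/2261))*(-1/3204) = 28*(1/2747) + (-871/276 - 2297/2261)*(-1/3204) = 28/2747 - 2603303/624036*(-1/3204) = 28/2747 + 2603303/1999411344 = 63134790973/5492382961968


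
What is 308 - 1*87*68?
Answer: -5608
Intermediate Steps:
308 - 1*87*68 = 308 - 87*68 = 308 - 5916 = -5608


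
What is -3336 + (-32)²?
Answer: -2312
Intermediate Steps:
-3336 + (-32)² = -3336 + 1024 = -2312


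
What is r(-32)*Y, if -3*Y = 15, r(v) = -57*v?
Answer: -9120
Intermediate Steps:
Y = -5 (Y = -1/3*15 = -5)
r(-32)*Y = -57*(-32)*(-5) = 1824*(-5) = -9120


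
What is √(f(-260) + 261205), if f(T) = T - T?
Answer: √261205 ≈ 511.08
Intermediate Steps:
f(T) = 0
√(f(-260) + 261205) = √(0 + 261205) = √261205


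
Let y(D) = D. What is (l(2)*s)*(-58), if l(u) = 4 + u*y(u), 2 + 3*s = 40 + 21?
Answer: -27376/3 ≈ -9125.3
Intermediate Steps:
s = 59/3 (s = -⅔ + (40 + 21)/3 = -⅔ + (⅓)*61 = -⅔ + 61/3 = 59/3 ≈ 19.667)
l(u) = 4 + u² (l(u) = 4 + u*u = 4 + u²)
(l(2)*s)*(-58) = ((4 + 2²)*(59/3))*(-58) = ((4 + 4)*(59/3))*(-58) = (8*(59/3))*(-58) = (472/3)*(-58) = -27376/3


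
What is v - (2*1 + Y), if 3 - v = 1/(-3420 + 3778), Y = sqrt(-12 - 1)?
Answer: 357/358 - I*sqrt(13) ≈ 0.99721 - 3.6056*I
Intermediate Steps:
Y = I*sqrt(13) (Y = sqrt(-13) = I*sqrt(13) ≈ 3.6056*I)
v = 1073/358 (v = 3 - 1/(-3420 + 3778) = 3 - 1/358 = 1073/358 ≈ 2.9972)
v - (2*1 + Y) = 1073/358 - (2*1 + I*sqrt(13)) = 1073/358 - (2 + I*sqrt(13)) = 1073/358 + (-2 - I*sqrt(13)) = 357/358 - I*sqrt(13)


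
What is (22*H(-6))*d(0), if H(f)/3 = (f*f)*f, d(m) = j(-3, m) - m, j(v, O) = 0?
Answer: 0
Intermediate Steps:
d(m) = -m (d(m) = 0 - m = -m)
H(f) = 3*f**3 (H(f) = 3*((f*f)*f) = 3*(f**2*f) = 3*f**3)
(22*H(-6))*d(0) = (22*(3*(-6)**3))*(-1*0) = (22*(3*(-216)))*0 = (22*(-648))*0 = -14256*0 = 0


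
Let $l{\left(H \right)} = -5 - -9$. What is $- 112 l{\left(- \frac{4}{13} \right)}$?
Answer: $-448$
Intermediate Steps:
$l{\left(H \right)} = 4$ ($l{\left(H \right)} = -5 + 9 = 4$)
$- 112 l{\left(- \frac{4}{13} \right)} = \left(-112\right) 4 = -448$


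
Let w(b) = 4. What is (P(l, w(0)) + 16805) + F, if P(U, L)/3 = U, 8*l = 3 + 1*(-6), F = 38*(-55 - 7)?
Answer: 115583/8 ≈ 14448.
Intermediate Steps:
F = -2356 (F = 38*(-62) = -2356)
l = -3/8 (l = (3 + 1*(-6))/8 = (3 - 6)/8 = (1/8)*(-3) = -3/8 ≈ -0.37500)
P(U, L) = 3*U
(P(l, w(0)) + 16805) + F = (3*(-3/8) + 16805) - 2356 = (-9/8 + 16805) - 2356 = 134431/8 - 2356 = 115583/8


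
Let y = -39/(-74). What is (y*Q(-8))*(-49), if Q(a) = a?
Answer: 7644/37 ≈ 206.59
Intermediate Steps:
y = 39/74 (y = -39*(-1/74) = 39/74 ≈ 0.52703)
(y*Q(-8))*(-49) = ((39/74)*(-8))*(-49) = -156/37*(-49) = 7644/37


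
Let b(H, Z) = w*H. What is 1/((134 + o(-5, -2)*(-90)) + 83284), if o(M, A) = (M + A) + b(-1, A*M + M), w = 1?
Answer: 1/84138 ≈ 1.1885e-5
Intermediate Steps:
b(H, Z) = H (b(H, Z) = 1*H = H)
o(M, A) = -1 + A + M (o(M, A) = (M + A) - 1 = (A + M) - 1 = -1 + A + M)
1/((134 + o(-5, -2)*(-90)) + 83284) = 1/((134 + (-1 - 2 - 5)*(-90)) + 83284) = 1/((134 - 8*(-90)) + 83284) = 1/((134 + 720) + 83284) = 1/(854 + 83284) = 1/84138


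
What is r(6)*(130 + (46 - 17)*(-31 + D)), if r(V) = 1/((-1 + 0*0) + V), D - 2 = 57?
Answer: 942/5 ≈ 188.40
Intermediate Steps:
D = 59 (D = 2 + 57 = 59)
r(V) = 1/(-1 + V) (r(V) = 1/((-1 + 0) + V) = 1/(-1 + V))
r(6)*(130 + (46 - 17)*(-31 + D)) = (130 + (46 - 17)*(-31 + 59))/(-1 + 6) = (130 + 29*28)/5 = (130 + 812)/5 = (⅕)*942 = 942/5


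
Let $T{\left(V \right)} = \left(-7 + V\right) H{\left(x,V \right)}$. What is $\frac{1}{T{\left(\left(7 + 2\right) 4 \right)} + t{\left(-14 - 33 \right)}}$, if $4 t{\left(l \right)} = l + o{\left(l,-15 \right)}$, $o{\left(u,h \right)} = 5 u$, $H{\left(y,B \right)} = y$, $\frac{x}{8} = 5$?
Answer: $\frac{2}{2179} \approx 0.00091785$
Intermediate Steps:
$x = 40$ ($x = 8 \cdot 5 = 40$)
$t{\left(l \right)} = \frac{3 l}{2}$ ($t{\left(l \right)} = \frac{l + 5 l}{4} = \frac{6 l}{4} = \frac{3 l}{2}$)
$T{\left(V \right)} = -280 + 40 V$ ($T{\left(V \right)} = \left(-7 + V\right) 40 = -280 + 40 V$)
$\frac{1}{T{\left(\left(7 + 2\right) 4 \right)} + t{\left(-14 - 33 \right)}} = \frac{1}{\left(-280 + 40 \left(7 + 2\right) 4\right) + \frac{3 \left(-14 - 33\right)}{2}} = \frac{1}{\left(-280 + 40 \cdot 9 \cdot 4\right) + \frac{3}{2} \left(-47\right)} = \frac{1}{\left(-280 + 40 \cdot 36\right) - \frac{141}{2}} = \frac{1}{\left(-280 + 1440\right) - \frac{141}{2}} = \frac{1}{1160 - \frac{141}{2}} = \frac{1}{\frac{2179}{2}} = \frac{2}{2179}$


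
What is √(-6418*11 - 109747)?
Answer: I*√180345 ≈ 424.67*I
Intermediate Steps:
√(-6418*11 - 109747) = √(-70598 - 109747) = √(-180345) = I*√180345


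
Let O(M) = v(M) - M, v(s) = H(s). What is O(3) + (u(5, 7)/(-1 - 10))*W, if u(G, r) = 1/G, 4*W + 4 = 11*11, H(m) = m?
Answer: -117/220 ≈ -0.53182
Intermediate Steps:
v(s) = s
W = 117/4 (W = -1 + (11*11)/4 = -1 + (1/4)*121 = -1 + 121/4 = 117/4 ≈ 29.250)
O(M) = 0 (O(M) = M - M = 0)
O(3) + (u(5, 7)/(-1 - 10))*W = 0 + (1/(5*(-1 - 10)))*(117/4) = 0 + ((1/5)/(-11))*(117/4) = 0 + ((1/5)*(-1/11))*(117/4) = 0 - 1/55*117/4 = 0 - 117/220 = -117/220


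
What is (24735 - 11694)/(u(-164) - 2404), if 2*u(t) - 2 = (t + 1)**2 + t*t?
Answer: 26082/48659 ≈ 0.53602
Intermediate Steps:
u(t) = 1 + t**2/2 + (1 + t)**2/2 (u(t) = 1 + ((t + 1)**2 + t*t)/2 = 1 + ((1 + t)**2 + t**2)/2 = 1 + (t**2 + (1 + t)**2)/2 = 1 + (t**2/2 + (1 + t)**2/2) = 1 + t**2/2 + (1 + t)**2/2)
(24735 - 11694)/(u(-164) - 2404) = (24735 - 11694)/((3/2 - 164 + (-164)**2) - 2404) = 13041/((3/2 - 164 + 26896) - 2404) = 13041/(53467/2 - 2404) = 13041/(48659/2) = 13041*(2/48659) = 26082/48659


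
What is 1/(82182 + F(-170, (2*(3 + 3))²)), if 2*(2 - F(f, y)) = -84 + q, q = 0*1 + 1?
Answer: 2/164451 ≈ 1.2162e-5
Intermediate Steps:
q = 1 (q = 0 + 1 = 1)
F(f, y) = 87/2 (F(f, y) = 2 - (-84 + 1)/2 = 2 - ½*(-83) = 2 + 83/2 = 87/2)
1/(82182 + F(-170, (2*(3 + 3))²)) = 1/(82182 + 87/2) = 1/(164451/2) = 2/164451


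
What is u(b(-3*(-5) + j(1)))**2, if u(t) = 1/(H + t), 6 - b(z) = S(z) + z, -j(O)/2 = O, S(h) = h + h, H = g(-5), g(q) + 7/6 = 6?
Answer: 36/28561 ≈ 0.0012605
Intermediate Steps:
g(q) = 29/6 (g(q) = -7/6 + 6 = 29/6)
H = 29/6 ≈ 4.8333
S(h) = 2*h
j(O) = -2*O
b(z) = 6 - 3*z (b(z) = 6 - (2*z + z) = 6 - 3*z)
u(t) = 1/(29/6 + t)
u(b(-3*(-5) + j(1)))**2 = (6/(29 + 6*(6 - 3*(-3*(-5) - 2*1))))**2 = (6/(29 + 6*(6 - 3*(15 - 2))))**2 = (6/(29 + 6*(6 - 3*13)))**2 = (6/(29 + 6*(6 - 39)))**2 = (6/(29 + 6*(-33)))**2 = (6/(29 - 198))**2 = (6/(-169))**2 = (6*(-1/169))**2 = (-6/169)**2 = 36/28561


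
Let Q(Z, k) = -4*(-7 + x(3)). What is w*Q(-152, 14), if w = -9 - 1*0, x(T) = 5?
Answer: -72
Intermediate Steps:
Q(Z, k) = 8 (Q(Z, k) = -4*(-7 + 5) = -4*(-2) = 8)
w = -9 (w = -9 + 0 = -9)
w*Q(-152, 14) = -9*8 = -72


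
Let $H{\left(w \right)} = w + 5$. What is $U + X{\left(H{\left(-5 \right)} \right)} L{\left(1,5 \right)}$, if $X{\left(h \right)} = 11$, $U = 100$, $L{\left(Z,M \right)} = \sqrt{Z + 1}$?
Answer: $100 + 11 \sqrt{2} \approx 115.56$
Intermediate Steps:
$L{\left(Z,M \right)} = \sqrt{1 + Z}$
$H{\left(w \right)} = 5 + w$
$U + X{\left(H{\left(-5 \right)} \right)} L{\left(1,5 \right)} = 100 + 11 \sqrt{1 + 1} = 100 + 11 \sqrt{2}$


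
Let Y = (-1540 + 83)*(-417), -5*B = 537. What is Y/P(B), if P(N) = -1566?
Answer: -202523/522 ≈ -387.98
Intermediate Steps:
B = -537/5 (B = -1/5*537 = -537/5 ≈ -107.40)
Y = 607569 (Y = -1457*(-417) = 607569)
Y/P(B) = 607569/(-1566) = 607569*(-1/1566) = -202523/522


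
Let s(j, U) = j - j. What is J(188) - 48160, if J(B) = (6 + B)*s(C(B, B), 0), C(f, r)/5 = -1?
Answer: -48160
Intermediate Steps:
C(f, r) = -5 (C(f, r) = 5*(-1) = -5)
s(j, U) = 0
J(B) = 0 (J(B) = (6 + B)*0 = 0)
J(188) - 48160 = 0 - 48160 = -48160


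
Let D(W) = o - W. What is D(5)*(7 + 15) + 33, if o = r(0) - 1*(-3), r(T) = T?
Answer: -11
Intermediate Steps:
o = 3 (o = 0 - 1*(-3) = 0 + 3 = 3)
D(W) = 3 - W
D(5)*(7 + 15) + 33 = (3 - 1*5)*(7 + 15) + 33 = (3 - 5)*22 + 33 = -2*22 + 33 = -44 + 33 = -11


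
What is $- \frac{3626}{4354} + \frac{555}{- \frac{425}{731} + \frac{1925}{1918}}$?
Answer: $\frac{406468717}{309445} \approx 1313.5$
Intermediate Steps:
$- \frac{3626}{4354} + \frac{555}{- \frac{425}{731} + \frac{1925}{1918}} = \left(-3626\right) \frac{1}{4354} + \frac{555}{\left(-425\right) \frac{1}{731} + 1925 \cdot \frac{1}{1918}} = - \frac{259}{311} + \frac{555}{- \frac{25}{43} + \frac{275}{274}} = - \frac{259}{311} + \frac{555}{\frac{4975}{11782}} = - \frac{259}{311} + 555 \cdot \frac{11782}{4975} = - \frac{259}{311} + \frac{1307802}{995} = \frac{406468717}{309445}$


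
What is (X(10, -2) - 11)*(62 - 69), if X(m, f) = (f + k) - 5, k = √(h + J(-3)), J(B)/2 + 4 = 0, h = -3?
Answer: 126 - 7*I*√11 ≈ 126.0 - 23.216*I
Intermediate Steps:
J(B) = -8 (J(B) = -8 + 2*0 = -8 + 0 = -8)
k = I*√11 (k = √(-3 - 8) = √(-11) = I*√11 ≈ 3.3166*I)
X(m, f) = -5 + f + I*√11 (X(m, f) = (f + I*√11) - 5 = -5 + f + I*√11)
(X(10, -2) - 11)*(62 - 69) = ((-5 - 2 + I*√11) - 11)*(62 - 69) = ((-7 + I*√11) - 11)*(-7) = (-18 + I*√11)*(-7) = 126 - 7*I*√11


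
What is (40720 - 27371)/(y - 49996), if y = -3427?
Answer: -13349/53423 ≈ -0.24987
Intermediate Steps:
(40720 - 27371)/(y - 49996) = (40720 - 27371)/(-3427 - 49996) = 13349/(-53423) = 13349*(-1/53423) = -13349/53423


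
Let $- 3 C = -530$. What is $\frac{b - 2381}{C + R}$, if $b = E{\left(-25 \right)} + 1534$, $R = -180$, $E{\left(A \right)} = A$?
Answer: $\frac{1308}{5} \approx 261.6$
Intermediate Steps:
$C = \frac{530}{3}$ ($C = \left(- \frac{1}{3}\right) \left(-530\right) = \frac{530}{3} \approx 176.67$)
$b = 1509$ ($b = -25 + 1534 = 1509$)
$\frac{b - 2381}{C + R} = \frac{1509 - 2381}{\frac{530}{3} - 180} = - \frac{872}{- \frac{10}{3}} = \left(-872\right) \left(- \frac{3}{10}\right) = \frac{1308}{5}$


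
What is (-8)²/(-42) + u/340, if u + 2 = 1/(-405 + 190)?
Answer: -2348251/1535100 ≈ -1.5297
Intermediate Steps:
u = -431/215 (u = -2 + 1/(-405 + 190) = -2 + 1/(-215) = -2 - 1/215 = -431/215 ≈ -2.0047)
(-8)²/(-42) + u/340 = (-8)²/(-42) - 431/215/340 = 64*(-1/42) - 431/215*1/340 = -32/21 - 431/73100 = -2348251/1535100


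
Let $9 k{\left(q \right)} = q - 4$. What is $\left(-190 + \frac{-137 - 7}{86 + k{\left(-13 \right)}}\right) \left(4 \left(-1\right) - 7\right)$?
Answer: $\frac{1596386}{757} \approx 2108.8$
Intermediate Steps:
$k{\left(q \right)} = - \frac{4}{9} + \frac{q}{9}$ ($k{\left(q \right)} = \frac{q - 4}{9} = \frac{-4 + q}{9} = - \frac{4}{9} + \frac{q}{9}$)
$\left(-190 + \frac{-137 - 7}{86 + k{\left(-13 \right)}}\right) \left(4 \left(-1\right) - 7\right) = \left(-190 + \frac{-137 - 7}{86 + \left(- \frac{4}{9} + \frac{1}{9} \left(-13\right)\right)}\right) \left(4 \left(-1\right) - 7\right) = \left(-190 - \frac{144}{86 - \frac{17}{9}}\right) \left(-4 - 7\right) = \left(-190 - \frac{144}{86 - \frac{17}{9}}\right) \left(-11\right) = \left(-190 - \frac{144}{\frac{757}{9}}\right) \left(-11\right) = \left(-190 - \frac{1296}{757}\right) \left(-11\right) = \left(- \frac{145126}{757}\right) \left(-11\right) = \frac{1596386}{757}$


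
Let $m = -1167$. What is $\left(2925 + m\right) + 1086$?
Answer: $2844$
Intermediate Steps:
$\left(2925 + m\right) + 1086 = \left(2925 - 1167\right) + 1086 = 1758 + 1086 = 2844$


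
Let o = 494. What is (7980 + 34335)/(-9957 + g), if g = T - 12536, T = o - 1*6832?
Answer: -42315/28831 ≈ -1.4677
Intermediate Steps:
T = -6338 (T = 494 - 1*6832 = 494 - 6832 = -6338)
g = -18874 (g = -6338 - 12536 = -18874)
(7980 + 34335)/(-9957 + g) = (7980 + 34335)/(-9957 - 18874) = 42315/(-28831) = 42315*(-1/28831) = -42315/28831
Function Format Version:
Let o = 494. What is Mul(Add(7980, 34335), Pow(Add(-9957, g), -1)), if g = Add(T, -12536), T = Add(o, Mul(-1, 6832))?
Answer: Rational(-42315, 28831) ≈ -1.4677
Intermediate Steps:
T = -6338 (T = Add(494, Mul(-1, 6832)) = Add(494, -6832) = -6338)
g = -18874 (g = Add(-6338, -12536) = -18874)
Mul(Add(7980, 34335), Pow(Add(-9957, g), -1)) = Mul(Add(7980, 34335), Pow(Add(-9957, -18874), -1)) = Mul(42315, Pow(-28831, -1)) = Mul(42315, Rational(-1, 28831)) = Rational(-42315, 28831)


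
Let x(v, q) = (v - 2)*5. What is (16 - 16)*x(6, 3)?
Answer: 0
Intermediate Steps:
x(v, q) = -10 + 5*v (x(v, q) = (-2 + v)*5 = -10 + 5*v)
(16 - 16)*x(6, 3) = (16 - 16)*(-10 + 5*6) = 0*(-10 + 30) = 0*20 = 0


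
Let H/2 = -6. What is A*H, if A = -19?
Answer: 228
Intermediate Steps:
H = -12 (H = 2*(-6) = -12)
A*H = -19*(-12) = 228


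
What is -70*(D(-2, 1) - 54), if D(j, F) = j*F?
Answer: 3920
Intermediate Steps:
D(j, F) = F*j
-70*(D(-2, 1) - 54) = -70*(1*(-2) - 54) = -70*(-2 - 54) = -70*(-56) = 3920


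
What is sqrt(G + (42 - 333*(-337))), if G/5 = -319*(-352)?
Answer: sqrt(673703) ≈ 820.79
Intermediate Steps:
G = 561440 (G = 5*(-319*(-352)) = 5*112288 = 561440)
sqrt(G + (42 - 333*(-337))) = sqrt(561440 + (42 - 333*(-337))) = sqrt(561440 + (42 + 112221)) = sqrt(561440 + 112263) = sqrt(673703)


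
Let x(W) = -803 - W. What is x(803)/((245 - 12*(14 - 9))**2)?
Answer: -1606/34225 ≈ -0.046925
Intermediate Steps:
x(803)/((245 - 12*(14 - 9))**2) = (-803 - 1*803)/((245 - 12*(14 - 9))**2) = (-803 - 803)/((245 - 12*5)**2) = -1606/(245 - 60)**2 = -1606/(185**2) = -1606/34225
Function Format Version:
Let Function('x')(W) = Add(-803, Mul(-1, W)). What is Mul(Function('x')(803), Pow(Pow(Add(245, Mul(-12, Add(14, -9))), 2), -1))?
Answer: Rational(-1606, 34225) ≈ -0.046925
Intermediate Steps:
Mul(Function('x')(803), Pow(Pow(Add(245, Mul(-12, Add(14, -9))), 2), -1)) = Mul(Add(-803, Mul(-1, 803)), Pow(Pow(Add(245, Mul(-12, Add(14, -9))), 2), -1)) = Mul(Add(-803, -803), Pow(Pow(Add(245, Mul(-12, 5)), 2), -1)) = Mul(-1606, Pow(Pow(Add(245, -60), 2), -1)) = Mul(-1606, Pow(Pow(185, 2), -1)) = Mul(-1606, Pow(34225, -1)) = Mul(-1606, Rational(1, 34225)) = Rational(-1606, 34225)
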